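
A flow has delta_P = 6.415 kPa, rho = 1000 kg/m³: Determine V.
Formula: V = \sqrt{\frac{2 \Delta P}{\rho}}
V = √(2·(6.415·1000)/1000) = 3.582 m/s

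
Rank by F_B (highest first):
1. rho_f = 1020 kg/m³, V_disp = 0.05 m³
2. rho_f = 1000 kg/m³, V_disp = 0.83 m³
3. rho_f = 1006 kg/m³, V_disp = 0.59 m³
Case 1: F_B = 500.3 N
Case 2: F_B = 8142 N
Case 3: F_B = 5823 N
Ranking (highest first): 2, 3, 1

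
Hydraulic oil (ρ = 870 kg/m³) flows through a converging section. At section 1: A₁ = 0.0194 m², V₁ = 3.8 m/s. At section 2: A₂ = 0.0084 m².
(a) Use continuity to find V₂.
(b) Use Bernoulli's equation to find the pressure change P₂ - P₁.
(a) Continuity: A₁V₁=A₂V₂ -> V₂=A₁V₁/A₂=0.0194*3.8/0.0084=8.78 m/s
(b) Bernoulli: P₂-P₁=0.5*rho*(V₁^2-V₂^2)/1000=0.5*870*(3.8^2-8.78^2)/1000=-27.25 kPa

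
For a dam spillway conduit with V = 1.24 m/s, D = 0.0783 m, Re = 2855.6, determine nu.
Formula: Re = \frac{V D}{\nu}
Substituting knowns: 2855.6 = 1.24·0.0783/nu
Solving for nu: nu = 1.24·0.0783/2855.6 = 3.400e-05 m²/s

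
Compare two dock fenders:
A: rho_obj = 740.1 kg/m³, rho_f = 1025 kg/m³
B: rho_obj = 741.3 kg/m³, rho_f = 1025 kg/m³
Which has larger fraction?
fraction(A) = 0.722, fraction(B) = 0.7232. Answer: B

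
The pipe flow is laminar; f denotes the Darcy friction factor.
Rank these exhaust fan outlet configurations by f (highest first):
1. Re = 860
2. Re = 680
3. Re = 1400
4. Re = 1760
Case 1: f = 0.07442
Case 2: f = 0.09412
Case 3: f = 0.04571
Case 4: f = 0.03636
Ranking (highest first): 2, 1, 3, 4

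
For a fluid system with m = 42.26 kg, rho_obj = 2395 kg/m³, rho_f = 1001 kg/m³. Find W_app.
Formula: W_{app} = mg\left(1 - \frac{\rho_f}{\rho_{obj}}\right)
W_app = 42.26·9.81·(1 − 1001/2395) = 241.3 N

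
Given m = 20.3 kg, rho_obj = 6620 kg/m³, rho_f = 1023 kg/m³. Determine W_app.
Formula: W_{app} = mg\left(1 - \frac{\rho_f}{\rho_{obj}}\right)
W_app = 20.3·9.81·(1 − 1023/6620) = 168.4 N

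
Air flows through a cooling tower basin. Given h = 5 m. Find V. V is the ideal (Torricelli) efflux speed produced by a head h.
Formula: V = \sqrt{2 g h}
V = √(2·9.81·5) = 9.905 m/s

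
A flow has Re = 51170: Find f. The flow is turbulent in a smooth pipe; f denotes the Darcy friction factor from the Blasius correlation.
Formula: f = \frac{0.316}{Re^{0.25}}
f = 0.316/51170^0.25 = 0.02101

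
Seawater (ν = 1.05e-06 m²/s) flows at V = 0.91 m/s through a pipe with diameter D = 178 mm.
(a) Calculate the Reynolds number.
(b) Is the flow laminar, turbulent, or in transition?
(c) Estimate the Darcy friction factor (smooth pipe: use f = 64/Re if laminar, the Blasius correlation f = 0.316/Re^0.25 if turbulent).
(a) Re = V·D/ν = 0.91·0.178/1.05e-06 = 154270
(b) Flow regime: turbulent (Re > 4000)
(c) Friction factor: f = 0.316/Re^0.25 = 0.316/154270^0.25 = 0.01594 (Blasius is strictly valid for Re ≲ 1e5; used here as the smooth-pipe estimate the problem specifies)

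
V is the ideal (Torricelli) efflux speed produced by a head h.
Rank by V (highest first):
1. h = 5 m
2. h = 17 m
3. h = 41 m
Case 1: V = 9.905 m/s
Case 2: V = 18.26 m/s
Case 3: V = 28.36 m/s
Ranking (highest first): 3, 2, 1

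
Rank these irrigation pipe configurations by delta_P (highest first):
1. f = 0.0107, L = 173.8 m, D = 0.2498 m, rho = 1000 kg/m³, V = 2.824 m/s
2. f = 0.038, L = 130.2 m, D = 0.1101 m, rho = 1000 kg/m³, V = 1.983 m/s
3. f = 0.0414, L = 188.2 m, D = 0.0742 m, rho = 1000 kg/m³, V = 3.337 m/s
Case 1: delta_P = 29.69 kPa
Case 2: delta_P = 88.35 kPa
Case 3: delta_P = 584.7 kPa
Ranking (highest first): 3, 2, 1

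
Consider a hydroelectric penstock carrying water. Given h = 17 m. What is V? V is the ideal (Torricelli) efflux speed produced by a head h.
Formula: V = \sqrt{2 g h}
V = √(2·9.81·17) = 18.26 m/s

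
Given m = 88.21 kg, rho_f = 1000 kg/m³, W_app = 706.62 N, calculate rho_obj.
Formula: W_{app} = mg\left(1 - \frac{\rho_f}{\rho_{obj}}\right)
Substituting knowns: 706.62 = 88.21·9.81·(1 − 1000/rho_obj)
Solving for rho_obj: rho_obj = 1000/(1 − 706.62/(88.21·9.81)) = 5452 kg/m³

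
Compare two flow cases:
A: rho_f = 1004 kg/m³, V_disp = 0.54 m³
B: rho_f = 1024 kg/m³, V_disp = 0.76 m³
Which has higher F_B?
F_B(A) = 5319 N, F_B(B) = 7635 N. Answer: B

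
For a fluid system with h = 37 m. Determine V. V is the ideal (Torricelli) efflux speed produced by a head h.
Formula: V = \sqrt{2 g h}
V = √(2·9.81·37) = 26.94 m/s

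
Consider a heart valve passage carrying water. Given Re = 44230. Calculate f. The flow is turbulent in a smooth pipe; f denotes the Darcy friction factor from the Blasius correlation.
Formula: f = \frac{0.316}{Re^{0.25}}
f = 0.316/44230^0.25 = 0.02179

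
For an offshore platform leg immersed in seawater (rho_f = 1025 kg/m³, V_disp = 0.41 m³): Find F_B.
Formula: F_B = \rho_f g V_{disp}
F_B = 1025·9.81·0.41 = 4123 N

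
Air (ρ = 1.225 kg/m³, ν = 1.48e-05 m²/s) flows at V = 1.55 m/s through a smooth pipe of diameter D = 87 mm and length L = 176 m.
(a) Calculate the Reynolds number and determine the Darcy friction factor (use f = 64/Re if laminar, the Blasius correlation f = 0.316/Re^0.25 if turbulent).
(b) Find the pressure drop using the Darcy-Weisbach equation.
(a) Re = V·D/ν = 1.55·0.087/1.48e-05 = 9111.5 → turbulent (Re > 4000); f = 0.316/Re^0.25 = 0.316/9111.5^0.25 = 0.032344
(b) Darcy-Weisbach: ΔP = f·(L/D)·½ρV²/1000 = 0.032344·(176/0.087)·½·1.225·1.55²/1000 = 0.09628 kPa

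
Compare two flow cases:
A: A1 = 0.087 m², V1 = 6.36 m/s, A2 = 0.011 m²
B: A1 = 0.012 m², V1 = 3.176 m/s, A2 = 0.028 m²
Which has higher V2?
V2(A) = 50.3 m/s, V2(B) = 1.361 m/s. Answer: A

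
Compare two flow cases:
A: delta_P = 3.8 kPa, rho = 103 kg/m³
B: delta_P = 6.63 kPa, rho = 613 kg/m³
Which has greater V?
V(A) = 8.59 m/s, V(B) = 4.651 m/s. Answer: A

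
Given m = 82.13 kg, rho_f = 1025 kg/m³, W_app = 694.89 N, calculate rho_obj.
Formula: W_{app} = mg\left(1 - \frac{\rho_f}{\rho_{obj}}\right)
Substituting knowns: 694.89 = 82.13·9.81·(1 − 1025/rho_obj)
Solving for rho_obj: rho_obj = 1025/(1 − 694.89/(82.13·9.81)) = 7453 kg/m³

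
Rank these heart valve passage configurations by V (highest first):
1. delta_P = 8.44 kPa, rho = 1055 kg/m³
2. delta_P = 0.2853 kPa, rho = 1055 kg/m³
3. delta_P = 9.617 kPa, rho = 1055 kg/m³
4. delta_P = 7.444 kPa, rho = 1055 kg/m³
Case 1: V = 4 m/s
Case 2: V = 0.7354 m/s
Case 3: V = 4.27 m/s
Case 4: V = 3.757 m/s
Ranking (highest first): 3, 1, 4, 2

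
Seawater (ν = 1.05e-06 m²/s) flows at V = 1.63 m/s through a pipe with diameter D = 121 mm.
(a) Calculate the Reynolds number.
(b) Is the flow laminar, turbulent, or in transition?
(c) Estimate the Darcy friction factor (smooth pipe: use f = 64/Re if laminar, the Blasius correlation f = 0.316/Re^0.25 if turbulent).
(a) Re = V·D/ν = 1.63·0.121/1.05e-06 = 187840
(b) Flow regime: turbulent (Re > 4000)
(c) Friction factor: f = 0.316/Re^0.25 = 0.316/187840^0.25 = 0.01518 (Blasius is strictly valid for Re ≲ 1e5; used here as the smooth-pipe estimate the problem specifies)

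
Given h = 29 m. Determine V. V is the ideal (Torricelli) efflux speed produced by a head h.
Formula: V = \sqrt{2 g h}
V = √(2·9.81·29) = 23.85 m/s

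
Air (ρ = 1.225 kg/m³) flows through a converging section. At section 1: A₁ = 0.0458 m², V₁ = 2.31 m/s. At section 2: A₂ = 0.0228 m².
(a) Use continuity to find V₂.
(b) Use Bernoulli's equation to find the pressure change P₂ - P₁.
(a) Continuity: A₁V₁=A₂V₂ -> V₂=A₁V₁/A₂=0.0458*2.31/0.0228=4.64 m/s
(b) Bernoulli: P₂-P₁=0.5*rho*(V₁^2-V₂^2)/1000=0.5*1.225*(2.31^2-4.64^2)/1000=-0.009919 kPa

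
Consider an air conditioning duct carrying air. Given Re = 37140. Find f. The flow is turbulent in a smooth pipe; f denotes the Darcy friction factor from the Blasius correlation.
Formula: f = \frac{0.316}{Re^{0.25}}
f = 0.316/37140^0.25 = 0.02276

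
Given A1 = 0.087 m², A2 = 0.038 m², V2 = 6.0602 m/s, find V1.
Formula: V_2 = \frac{A_1 V_1}{A_2}
Substituting knowns: 6.0602 = 0.087·V1/0.038
Solving for V1: V1 = 6.0602·0.038/0.087 = 2.647 m/s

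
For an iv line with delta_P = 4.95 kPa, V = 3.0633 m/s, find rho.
Formula: V = \sqrt{\frac{2 \Delta P}{\rho}}
Substituting knowns: 3.0633 = √(2·(4.95·1000)/rho)
Solving for rho: rho = 2·(4.95·1000)/3.0633² = 1055 kg/m³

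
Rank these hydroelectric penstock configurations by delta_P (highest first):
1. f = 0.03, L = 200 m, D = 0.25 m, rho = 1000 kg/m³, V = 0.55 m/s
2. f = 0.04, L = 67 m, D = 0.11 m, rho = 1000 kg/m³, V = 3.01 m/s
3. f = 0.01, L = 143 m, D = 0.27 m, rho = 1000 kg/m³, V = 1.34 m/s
Case 1: delta_P = 3.63 kPa
Case 2: delta_P = 110.4 kPa
Case 3: delta_P = 4.755 kPa
Ranking (highest first): 2, 3, 1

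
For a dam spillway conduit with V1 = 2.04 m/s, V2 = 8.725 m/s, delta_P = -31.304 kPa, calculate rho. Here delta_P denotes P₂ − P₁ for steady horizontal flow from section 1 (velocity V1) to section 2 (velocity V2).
Formula: \Delta P = \frac{1}{2} \rho (V_1^2 - V_2^2)
Substituting knowns: -31.304 = 0.5·rho·(2.04² − 8.725²)/1000
Solving for rho: rho = 2·(-31.304·1000)/(2.04² − 8.725²) = 870 kg/m³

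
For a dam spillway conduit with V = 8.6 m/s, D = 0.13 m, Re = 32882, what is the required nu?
Formula: Re = \frac{V D}{\nu}
Substituting knowns: 32882 = 8.6·0.13/nu
Solving for nu: nu = 8.6·0.13/32882 = 3.400e-05 m²/s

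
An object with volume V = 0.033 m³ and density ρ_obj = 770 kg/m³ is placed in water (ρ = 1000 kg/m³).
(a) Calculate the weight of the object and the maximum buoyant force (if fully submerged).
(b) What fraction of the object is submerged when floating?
(a) W=rho_obj*g*V=770*9.81*0.033=249.3 N; F_B(max)=rho*g*V=1000*9.81*0.033=323.7 N
(b) Floating fraction=rho_obj/rho=770/1000=0.770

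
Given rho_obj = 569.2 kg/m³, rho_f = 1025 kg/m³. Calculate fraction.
Formula: f_{sub} = \frac{\rho_{obj}}{\rho_f}
fraction = 569.2/1025 = 0.5553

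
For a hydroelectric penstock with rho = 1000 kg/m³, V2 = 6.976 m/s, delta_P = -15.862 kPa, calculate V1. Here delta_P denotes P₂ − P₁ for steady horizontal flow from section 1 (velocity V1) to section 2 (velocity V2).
Formula: \Delta P = \frac{1}{2} \rho (V_1^2 - V_2^2)
Substituting knowns: -15.862 = 0.5·1000·(V1² − 6.976²)/1000
Solving for V1: V1 = √(6.976² + 2·(-15.862·1000)/1000) = 4.116 m/s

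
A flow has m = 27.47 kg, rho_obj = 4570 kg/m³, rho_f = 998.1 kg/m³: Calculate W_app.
Formula: W_{app} = mg\left(1 - \frac{\rho_f}{\rho_{obj}}\right)
W_app = 27.47·9.81·(1 − 998.1/4570) = 210.6 N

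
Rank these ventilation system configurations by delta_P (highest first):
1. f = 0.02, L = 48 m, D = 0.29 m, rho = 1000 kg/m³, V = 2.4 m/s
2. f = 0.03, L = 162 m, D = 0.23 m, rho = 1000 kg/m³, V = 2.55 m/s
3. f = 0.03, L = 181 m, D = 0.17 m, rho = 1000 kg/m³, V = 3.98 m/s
Case 1: delta_P = 9.534 kPa
Case 2: delta_P = 68.7 kPa
Case 3: delta_P = 253 kPa
Ranking (highest first): 3, 2, 1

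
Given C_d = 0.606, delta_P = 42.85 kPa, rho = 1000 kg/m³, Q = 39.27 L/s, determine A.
Formula: Q = C_d A \sqrt{\frac{2 \Delta P}{\rho}}
Substituting knowns: 39.27 = 0.606·A·√(2·(42.85·1000)/1000)·1000
Solving for A: A = (39.27/1000)/(0.606·√(2·(42.85·1000)/1000)) = 0.007 m²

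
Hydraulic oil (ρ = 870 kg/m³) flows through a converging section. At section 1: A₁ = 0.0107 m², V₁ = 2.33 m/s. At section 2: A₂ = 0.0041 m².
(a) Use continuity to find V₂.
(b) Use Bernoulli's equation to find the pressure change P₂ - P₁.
(a) Continuity: A₁V₁=A₂V₂ -> V₂=A₁V₁/A₂=0.0107*2.33/0.0041=6.08 m/s
(b) Bernoulli: P₂-P₁=0.5*rho*(V₁^2-V₂^2)/1000=0.5*870*(2.33^2-6.08^2)/1000=-13.72 kPa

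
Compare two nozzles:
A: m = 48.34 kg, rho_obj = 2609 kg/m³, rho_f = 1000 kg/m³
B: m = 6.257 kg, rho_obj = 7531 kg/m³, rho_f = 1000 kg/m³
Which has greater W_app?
W_app(A) = 292.5 N, W_app(B) = 53.23 N. Answer: A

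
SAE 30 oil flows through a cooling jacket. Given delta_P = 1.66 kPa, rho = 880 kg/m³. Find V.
Formula: V = \sqrt{\frac{2 \Delta P}{\rho}}
V = √(2·(1.66·1000)/880) = 1.942 m/s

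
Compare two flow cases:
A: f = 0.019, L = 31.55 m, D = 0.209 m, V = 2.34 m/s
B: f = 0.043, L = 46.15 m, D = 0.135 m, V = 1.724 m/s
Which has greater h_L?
h_L(A) = 0.8005 m, h_L(B) = 2.227 m. Answer: B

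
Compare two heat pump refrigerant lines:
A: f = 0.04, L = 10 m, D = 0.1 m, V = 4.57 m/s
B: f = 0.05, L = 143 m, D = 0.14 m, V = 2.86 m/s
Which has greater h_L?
h_L(A) = 4.258 m, h_L(B) = 21.29 m. Answer: B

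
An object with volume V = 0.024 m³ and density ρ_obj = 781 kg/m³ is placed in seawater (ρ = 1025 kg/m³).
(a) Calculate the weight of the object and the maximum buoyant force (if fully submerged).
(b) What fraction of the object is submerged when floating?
(a) W=rho_obj*g*V=781*9.81*0.024=183.9 N; F_B(max)=rho*g*V=1025*9.81*0.024=241.3 N
(b) Floating fraction=rho_obj/rho=781/1025=0.762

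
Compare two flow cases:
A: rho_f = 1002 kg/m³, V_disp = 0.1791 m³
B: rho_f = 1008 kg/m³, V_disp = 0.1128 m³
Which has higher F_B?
F_B(A) = 1760 N, F_B(B) = 1115 N. Answer: A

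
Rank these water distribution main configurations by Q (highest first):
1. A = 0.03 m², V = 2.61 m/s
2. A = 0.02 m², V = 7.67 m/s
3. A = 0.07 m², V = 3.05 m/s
Case 1: Q = 78.3 L/s
Case 2: Q = 153.4 L/s
Case 3: Q = 213.5 L/s
Ranking (highest first): 3, 2, 1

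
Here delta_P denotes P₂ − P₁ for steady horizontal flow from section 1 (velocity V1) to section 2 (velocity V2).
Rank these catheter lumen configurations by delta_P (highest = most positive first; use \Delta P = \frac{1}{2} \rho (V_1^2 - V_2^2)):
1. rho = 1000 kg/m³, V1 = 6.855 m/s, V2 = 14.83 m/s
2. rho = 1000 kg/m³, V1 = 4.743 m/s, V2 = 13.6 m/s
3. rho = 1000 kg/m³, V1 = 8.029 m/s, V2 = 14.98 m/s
Case 1: delta_P = -86.47 kPa
Case 2: delta_P = -81.23 kPa
Case 3: delta_P = -79.97 kPa
Ranking (highest first): 3, 2, 1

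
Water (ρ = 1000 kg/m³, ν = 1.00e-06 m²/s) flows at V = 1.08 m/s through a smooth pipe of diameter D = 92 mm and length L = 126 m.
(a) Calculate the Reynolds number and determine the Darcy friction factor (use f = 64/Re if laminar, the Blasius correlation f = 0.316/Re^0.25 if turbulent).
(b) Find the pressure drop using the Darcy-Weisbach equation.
(a) Re = V·D/ν = 1.08·0.092/1.00e-06 = 99360 → turbulent (Re > 4000); f = 0.316/Re^0.25 = 0.316/99360^0.25 = 0.017799
(b) Darcy-Weisbach: ΔP = f·(L/D)·½ρV²/1000 = 0.017799·(126/0.092)·½·1000·1.08²/1000 = 14.22 kPa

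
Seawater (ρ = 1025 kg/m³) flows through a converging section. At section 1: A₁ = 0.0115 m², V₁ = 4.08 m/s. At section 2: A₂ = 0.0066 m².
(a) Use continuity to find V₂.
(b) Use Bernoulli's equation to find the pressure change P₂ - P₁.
(a) Continuity: A₁V₁=A₂V₂ -> V₂=A₁V₁/A₂=0.0115*4.08/0.0066=7.11 m/s
(b) Bernoulli: P₂-P₁=0.5*rho*(V₁^2-V₂^2)/1000=0.5*1025*(4.08^2-7.11^2)/1000=-17.38 kPa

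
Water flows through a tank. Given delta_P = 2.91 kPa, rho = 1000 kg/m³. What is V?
Formula: V = \sqrt{\frac{2 \Delta P}{\rho}}
V = √(2·(2.91·1000)/1000) = 2.412 m/s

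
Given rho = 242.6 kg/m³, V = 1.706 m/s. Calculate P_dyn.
Formula: P_{dyn} = \frac{1}{2} \rho V^2
P_dyn = 0.5·242.6·1.706²/1000 = 0.353 kPa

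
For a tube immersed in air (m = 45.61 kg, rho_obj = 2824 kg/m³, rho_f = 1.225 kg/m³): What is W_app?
Formula: W_{app} = mg\left(1 - \frac{\rho_f}{\rho_{obj}}\right)
W_app = 45.61·9.81·(1 − 1.225/2824) = 447.2 N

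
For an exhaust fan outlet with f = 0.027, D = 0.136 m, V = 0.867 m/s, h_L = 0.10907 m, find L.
Formula: h_L = f \frac{L}{D} \frac{V^2}{2g}
Substituting knowns: 0.10907 = 0.027·(L/0.136)·0.867²/(2·9.81)
Solving for L: L = 0.10907·2·9.81·0.136/(0.027·0.867²) = 14.34 m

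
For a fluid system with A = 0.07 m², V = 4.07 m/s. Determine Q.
Formula: Q = A V
Q = 0.07·4.07·1000 = 284.9 L/s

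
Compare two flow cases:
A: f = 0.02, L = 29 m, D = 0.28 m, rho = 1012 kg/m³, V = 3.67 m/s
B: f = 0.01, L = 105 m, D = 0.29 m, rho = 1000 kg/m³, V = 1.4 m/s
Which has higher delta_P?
delta_P(A) = 14.12 kPa, delta_P(B) = 3.548 kPa. Answer: A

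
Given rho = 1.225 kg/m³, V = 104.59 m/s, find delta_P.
Formula: V = \sqrt{\frac{2 \Delta P}{\rho}}
Substituting knowns: 104.59 = √(2·(delta_P·1000)/1.225)
Solving for delta_P: delta_P = 104.59²·1.225/2/1000 = 6.7 kPa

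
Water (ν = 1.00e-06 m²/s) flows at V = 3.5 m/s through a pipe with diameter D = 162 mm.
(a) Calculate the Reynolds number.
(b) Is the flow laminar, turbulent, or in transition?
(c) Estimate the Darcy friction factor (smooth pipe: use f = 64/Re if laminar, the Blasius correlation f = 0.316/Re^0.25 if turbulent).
(a) Re = V·D/ν = 3.5·0.162/1.00e-06 = 567000
(b) Flow regime: turbulent (Re > 4000)
(c) Friction factor: f = 0.316/Re^0.25 = 0.316/567000^0.25 = 0.01152 (Blasius is strictly valid for Re ≲ 1e5; used here as the smooth-pipe estimate the problem specifies)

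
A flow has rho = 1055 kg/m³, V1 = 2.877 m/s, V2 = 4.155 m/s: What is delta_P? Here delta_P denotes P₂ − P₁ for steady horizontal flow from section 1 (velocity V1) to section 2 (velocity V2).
Formula: \Delta P = \frac{1}{2} \rho (V_1^2 - V_2^2)
delta_P = 0.5·1055·(2.877² − 4.155²)/1000 = -4.741 kPa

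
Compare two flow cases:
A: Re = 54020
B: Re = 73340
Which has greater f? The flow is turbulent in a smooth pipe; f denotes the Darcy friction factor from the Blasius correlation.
f(A) = 0.02073, f(B) = 0.0192. Answer: A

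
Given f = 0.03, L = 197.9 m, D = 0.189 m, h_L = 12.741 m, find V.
Formula: h_L = f \frac{L}{D} \frac{V^2}{2g}
Substituting knowns: 12.741 = 0.03·(197.9/0.189)·V²/(2·9.81)
Solving for V: V = √(12.741·2·9.81/(0.03·(197.9/0.189))) = 2.821 m/s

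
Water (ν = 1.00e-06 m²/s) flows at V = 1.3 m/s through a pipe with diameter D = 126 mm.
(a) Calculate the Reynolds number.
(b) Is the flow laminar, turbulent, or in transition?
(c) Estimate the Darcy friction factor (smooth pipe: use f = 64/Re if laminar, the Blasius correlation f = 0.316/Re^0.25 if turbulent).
(a) Re = V·D/ν = 1.3·0.126/1.00e-06 = 163800
(b) Flow regime: turbulent (Re > 4000)
(c) Friction factor: f = 0.316/Re^0.25 = 0.316/163800^0.25 = 0.01571 (Blasius is strictly valid for Re ≲ 1e5; used here as the smooth-pipe estimate the problem specifies)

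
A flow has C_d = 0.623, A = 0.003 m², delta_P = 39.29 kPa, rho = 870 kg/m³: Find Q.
Formula: Q = C_d A \sqrt{\frac{2 \Delta P}{\rho}}
Q = 0.623·0.003·√(2·(39.29·1000)/870)·1000 = 17.76 L/s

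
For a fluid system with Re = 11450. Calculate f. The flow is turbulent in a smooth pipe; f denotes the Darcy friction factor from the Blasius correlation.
Formula: f = \frac{0.316}{Re^{0.25}}
f = 0.316/11450^0.25 = 0.03055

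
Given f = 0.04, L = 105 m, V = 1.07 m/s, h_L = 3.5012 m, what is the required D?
Formula: h_L = f \frac{L}{D} \frac{V^2}{2g}
Substituting knowns: 3.5012 = 0.04·(105/D)·1.07²/(2·9.81)
Solving for D: D = 0.04·105·1.07²/(2·9.81·3.5012) = 0.07 m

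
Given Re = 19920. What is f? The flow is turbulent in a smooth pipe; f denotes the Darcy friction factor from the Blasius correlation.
Formula: f = \frac{0.316}{Re^{0.25}}
f = 0.316/19920^0.25 = 0.0266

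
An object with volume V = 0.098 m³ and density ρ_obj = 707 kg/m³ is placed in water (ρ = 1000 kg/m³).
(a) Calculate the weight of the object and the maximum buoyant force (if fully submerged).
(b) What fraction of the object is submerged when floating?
(a) W=rho_obj*g*V=707*9.81*0.098=679.7 N; F_B(max)=rho*g*V=1000*9.81*0.098=961.4 N
(b) Floating fraction=rho_obj/rho=707/1000=0.707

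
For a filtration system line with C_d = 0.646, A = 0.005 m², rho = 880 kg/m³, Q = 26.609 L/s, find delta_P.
Formula: Q = C_d A \sqrt{\frac{2 \Delta P}{\rho}}
Substituting knowns: 26.609 = 0.646·0.005·√(2·(delta_P·1000)/880)·1000
Solving for delta_P: delta_P = ((26.609/1000)/(0.646·0.005))²·880/2/1000 = 29.86 kPa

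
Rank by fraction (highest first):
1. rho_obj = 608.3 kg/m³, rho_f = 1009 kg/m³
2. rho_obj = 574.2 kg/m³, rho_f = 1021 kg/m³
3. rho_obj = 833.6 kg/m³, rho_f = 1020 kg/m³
Case 1: fraction = 0.6029
Case 2: fraction = 0.5624
Case 3: fraction = 0.8173
Ranking (highest first): 3, 1, 2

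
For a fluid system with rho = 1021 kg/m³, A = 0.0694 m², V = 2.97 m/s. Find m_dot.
Formula: \dot{m} = \rho A V
m_dot = 1021·0.0694·2.97 = 210.4 kg/s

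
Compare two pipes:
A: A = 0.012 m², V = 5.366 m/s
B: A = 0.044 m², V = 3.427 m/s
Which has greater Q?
Q(A) = 64.39 L/s, Q(B) = 150.8 L/s. Answer: B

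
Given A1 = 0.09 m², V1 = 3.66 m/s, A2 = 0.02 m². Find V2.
Formula: V_2 = \frac{A_1 V_1}{A_2}
V2 = 0.09·3.66/0.02 = 16.47 m/s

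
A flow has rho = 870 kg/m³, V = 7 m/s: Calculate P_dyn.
Formula: P_{dyn} = \frac{1}{2} \rho V^2
P_dyn = 0.5·870·7²/1000 = 21.32 kPa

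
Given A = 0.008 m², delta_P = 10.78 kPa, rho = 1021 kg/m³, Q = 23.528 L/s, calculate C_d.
Formula: Q = C_d A \sqrt{\frac{2 \Delta P}{\rho}}
Substituting knowns: 23.528 = C_d·0.008·√(2·(10.78·1000)/1021)·1000
Solving for C_d: C_d = (23.528/1000)/(0.008·√(2·(10.78·1000)/1021)) = 0.64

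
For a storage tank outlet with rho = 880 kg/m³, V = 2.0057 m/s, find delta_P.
Formula: V = \sqrt{\frac{2 \Delta P}{\rho}}
Substituting knowns: 2.0057 = √(2·(delta_P·1000)/880)
Solving for delta_P: delta_P = 2.0057²·880/2/1000 = 1.77 kPa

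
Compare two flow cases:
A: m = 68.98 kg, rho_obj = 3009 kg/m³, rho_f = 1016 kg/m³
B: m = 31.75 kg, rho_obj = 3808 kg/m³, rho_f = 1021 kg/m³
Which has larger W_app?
W_app(A) = 448.2 N, W_app(B) = 228 N. Answer: A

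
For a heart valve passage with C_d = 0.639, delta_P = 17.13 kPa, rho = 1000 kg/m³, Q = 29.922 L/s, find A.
Formula: Q = C_d A \sqrt{\frac{2 \Delta P}{\rho}}
Substituting knowns: 29.922 = 0.639·A·√(2·(17.13·1000)/1000)·1000
Solving for A: A = (29.922/1000)/(0.639·√(2·(17.13·1000)/1000)) = 0.008 m²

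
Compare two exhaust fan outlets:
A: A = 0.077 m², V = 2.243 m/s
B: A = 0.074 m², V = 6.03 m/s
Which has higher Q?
Q(A) = 172.7 L/s, Q(B) = 446.2 L/s. Answer: B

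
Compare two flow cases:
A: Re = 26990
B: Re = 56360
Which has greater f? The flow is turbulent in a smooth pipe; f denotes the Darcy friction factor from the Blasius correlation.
f(A) = 0.02465, f(B) = 0.02051. Answer: A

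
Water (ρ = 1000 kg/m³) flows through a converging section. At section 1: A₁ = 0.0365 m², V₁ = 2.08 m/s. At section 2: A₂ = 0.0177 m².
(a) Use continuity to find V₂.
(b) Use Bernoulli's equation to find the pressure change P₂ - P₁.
(a) Continuity: A₁V₁=A₂V₂ -> V₂=A₁V₁/A₂=0.0365*2.08/0.0177=4.29 m/s
(b) Bernoulli: P₂-P₁=0.5*rho*(V₁^2-V₂^2)/1000=0.5*1000*(2.08^2-4.29^2)/1000=-7.039 kPa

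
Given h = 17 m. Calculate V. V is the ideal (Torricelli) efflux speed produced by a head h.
Formula: V = \sqrt{2 g h}
V = √(2·9.81·17) = 18.26 m/s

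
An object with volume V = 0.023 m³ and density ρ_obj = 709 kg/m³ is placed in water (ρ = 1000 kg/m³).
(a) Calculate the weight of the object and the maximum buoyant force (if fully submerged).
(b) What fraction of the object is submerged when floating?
(a) W=rho_obj*g*V=709*9.81*0.023=160.0 N; F_B(max)=rho*g*V=1000*9.81*0.023=225.6 N
(b) Floating fraction=rho_obj/rho=709/1000=0.709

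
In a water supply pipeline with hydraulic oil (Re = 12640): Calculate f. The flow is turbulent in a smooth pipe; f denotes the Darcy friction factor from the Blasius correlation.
Formula: f = \frac{0.316}{Re^{0.25}}
f = 0.316/12640^0.25 = 0.0298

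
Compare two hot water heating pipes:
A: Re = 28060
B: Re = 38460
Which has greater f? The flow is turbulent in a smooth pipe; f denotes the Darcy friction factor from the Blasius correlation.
f(A) = 0.02442, f(B) = 0.02256. Answer: A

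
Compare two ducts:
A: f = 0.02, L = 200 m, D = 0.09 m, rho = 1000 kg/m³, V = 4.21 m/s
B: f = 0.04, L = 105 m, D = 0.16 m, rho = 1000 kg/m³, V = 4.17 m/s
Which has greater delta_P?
delta_P(A) = 393.9 kPa, delta_P(B) = 228.2 kPa. Answer: A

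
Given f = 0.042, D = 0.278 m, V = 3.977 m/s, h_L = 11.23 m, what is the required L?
Formula: h_L = f \frac{L}{D} \frac{V^2}{2g}
Substituting knowns: 11.23 = 0.042·(L/0.278)·3.977²/(2·9.81)
Solving for L: L = 11.23·2·9.81·0.278/(0.042·3.977²) = 92.21 m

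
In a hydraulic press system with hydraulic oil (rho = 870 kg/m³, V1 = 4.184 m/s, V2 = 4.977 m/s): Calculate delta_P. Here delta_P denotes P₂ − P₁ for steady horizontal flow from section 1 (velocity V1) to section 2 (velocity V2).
Formula: \Delta P = \frac{1}{2} \rho (V_1^2 - V_2^2)
delta_P = 0.5·870·(4.184² − 4.977²)/1000 = -3.16 kPa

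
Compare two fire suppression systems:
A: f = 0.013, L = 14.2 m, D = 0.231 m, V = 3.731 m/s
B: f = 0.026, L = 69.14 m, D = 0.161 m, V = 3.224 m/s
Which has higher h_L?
h_L(A) = 0.567 m, h_L(B) = 5.915 m. Answer: B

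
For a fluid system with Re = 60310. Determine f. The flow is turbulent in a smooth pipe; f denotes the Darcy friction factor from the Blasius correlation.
Formula: f = \frac{0.316}{Re^{0.25}}
f = 0.316/60310^0.25 = 0.02016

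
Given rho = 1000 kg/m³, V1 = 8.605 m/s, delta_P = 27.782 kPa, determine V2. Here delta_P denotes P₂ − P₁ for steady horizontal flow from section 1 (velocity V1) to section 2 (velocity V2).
Formula: \Delta P = \frac{1}{2} \rho (V_1^2 - V_2^2)
Substituting knowns: 27.782 = 0.5·1000·(8.605² − V2²)/1000
Solving for V2: V2 = √(8.605² − 2·(27.782·1000)/1000) = 4.299 m/s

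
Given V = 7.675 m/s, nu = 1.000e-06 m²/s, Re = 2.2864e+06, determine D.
Formula: Re = \frac{V D}{\nu}
Substituting knowns: 2.2864e+06 = 7.675·D/1.000e-06
Solving for D: D = 2.2864e+06·1.000e-06/7.675 = 0.2979 m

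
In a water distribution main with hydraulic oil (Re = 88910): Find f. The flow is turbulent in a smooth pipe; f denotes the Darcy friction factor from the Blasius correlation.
Formula: f = \frac{0.316}{Re^{0.25}}
f = 0.316/88910^0.25 = 0.0183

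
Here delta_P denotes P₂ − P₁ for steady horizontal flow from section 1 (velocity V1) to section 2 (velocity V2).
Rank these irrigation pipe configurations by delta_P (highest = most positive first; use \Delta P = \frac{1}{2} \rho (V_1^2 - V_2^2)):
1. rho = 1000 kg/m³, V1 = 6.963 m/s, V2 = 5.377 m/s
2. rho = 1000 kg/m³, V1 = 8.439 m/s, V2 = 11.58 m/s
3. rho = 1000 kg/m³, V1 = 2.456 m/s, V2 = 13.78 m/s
Case 1: delta_P = 9.786 kPa
Case 2: delta_P = -31.44 kPa
Case 3: delta_P = -91.93 kPa
Ranking (highest first): 1, 2, 3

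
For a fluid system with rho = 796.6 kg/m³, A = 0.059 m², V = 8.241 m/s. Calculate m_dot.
Formula: \dot{m} = \rho A V
m_dot = 796.6·0.059·8.241 = 387.3 kg/s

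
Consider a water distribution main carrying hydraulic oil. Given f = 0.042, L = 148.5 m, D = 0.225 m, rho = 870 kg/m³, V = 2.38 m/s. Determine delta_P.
Formula: \Delta P = f \frac{L}{D} \frac{\rho V^2}{2}
delta_P = 0.042·(148.5/0.225)·0.5·870·2.38²/1000 = 68.3 kPa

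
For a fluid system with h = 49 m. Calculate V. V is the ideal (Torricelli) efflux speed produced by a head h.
Formula: V = \sqrt{2 g h}
V = √(2·9.81·49) = 31.01 m/s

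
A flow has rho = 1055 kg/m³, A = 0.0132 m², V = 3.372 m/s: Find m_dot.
Formula: \dot{m} = \rho A V
m_dot = 1055·0.0132·3.372 = 46.96 kg/s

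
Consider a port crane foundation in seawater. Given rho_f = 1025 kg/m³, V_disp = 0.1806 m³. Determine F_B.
Formula: F_B = \rho_f g V_{disp}
F_B = 1025·9.81·0.1806 = 1816 N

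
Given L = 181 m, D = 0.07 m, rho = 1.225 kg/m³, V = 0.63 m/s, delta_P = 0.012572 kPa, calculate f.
Formula: \Delta P = f \frac{L}{D} \frac{\rho V^2}{2}
Substituting knowns: 0.012572 = f·(181/0.07)·0.5·1.225·0.63²/1000
Solving for f: f = (0.012572·1000)/((181/0.07)·0.5·1.225·0.63²) = 0.02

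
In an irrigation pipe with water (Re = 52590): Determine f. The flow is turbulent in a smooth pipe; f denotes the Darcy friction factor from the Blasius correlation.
Formula: f = \frac{0.316}{Re^{0.25}}
f = 0.316/52590^0.25 = 0.02087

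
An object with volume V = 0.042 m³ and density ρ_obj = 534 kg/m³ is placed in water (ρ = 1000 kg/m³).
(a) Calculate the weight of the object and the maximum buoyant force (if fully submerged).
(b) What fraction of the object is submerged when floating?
(a) W=rho_obj*g*V=534*9.81*0.042=220.0 N; F_B(max)=rho*g*V=1000*9.81*0.042=412.0 N
(b) Floating fraction=rho_obj/rho=534/1000=0.534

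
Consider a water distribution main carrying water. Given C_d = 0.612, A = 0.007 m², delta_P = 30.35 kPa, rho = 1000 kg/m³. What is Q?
Formula: Q = C_d A \sqrt{\frac{2 \Delta P}{\rho}}
Q = 0.612·0.007·√(2·(30.35·1000)/1000)·1000 = 33.38 L/s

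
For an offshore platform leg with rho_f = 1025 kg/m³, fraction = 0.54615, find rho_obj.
Formula: f_{sub} = \frac{\rho_{obj}}{\rho_f}
Substituting knowns: 0.54615 = rho_obj/1025
Solving for rho_obj: rho_obj = 0.54615·1025 = 559.8 kg/m³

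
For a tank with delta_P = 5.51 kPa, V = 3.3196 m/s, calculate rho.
Formula: V = \sqrt{\frac{2 \Delta P}{\rho}}
Substituting knowns: 3.3196 = √(2·(5.51·1000)/rho)
Solving for rho: rho = 2·(5.51·1000)/3.3196² = 1000 kg/m³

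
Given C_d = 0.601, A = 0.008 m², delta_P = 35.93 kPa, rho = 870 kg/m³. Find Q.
Formula: Q = C_d A \sqrt{\frac{2 \Delta P}{\rho}}
Q = 0.601·0.008·√(2·(35.93·1000)/870)·1000 = 43.7 L/s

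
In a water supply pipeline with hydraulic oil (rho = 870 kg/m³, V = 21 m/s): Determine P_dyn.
Formula: P_{dyn} = \frac{1}{2} \rho V^2
P_dyn = 0.5·870·21²/1000 = 191.8 kPa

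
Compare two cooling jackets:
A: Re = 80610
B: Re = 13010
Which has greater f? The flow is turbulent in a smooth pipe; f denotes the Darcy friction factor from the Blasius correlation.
f(A) = 0.01875, f(B) = 0.02959. Answer: B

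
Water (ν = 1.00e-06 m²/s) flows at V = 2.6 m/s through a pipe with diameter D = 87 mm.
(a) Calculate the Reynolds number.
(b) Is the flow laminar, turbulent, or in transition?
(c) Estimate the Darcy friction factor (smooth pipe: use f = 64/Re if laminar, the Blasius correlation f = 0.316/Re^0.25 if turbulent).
(a) Re = V·D/ν = 2.6·0.087/1.00e-06 = 226200
(b) Flow regime: turbulent (Re > 4000)
(c) Friction factor: f = 0.316/Re^0.25 = 0.316/226200^0.25 = 0.01449 (Blasius is strictly valid for Re ≲ 1e5; used here as the smooth-pipe estimate the problem specifies)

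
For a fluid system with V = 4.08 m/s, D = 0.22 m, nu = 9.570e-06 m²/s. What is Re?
Formula: Re = \frac{V D}{\nu}
Re = 4.08·0.22/9.570e-06 = 93793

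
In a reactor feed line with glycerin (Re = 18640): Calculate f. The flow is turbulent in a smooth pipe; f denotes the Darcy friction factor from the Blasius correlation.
Formula: f = \frac{0.316}{Re^{0.25}}
f = 0.316/18640^0.25 = 0.02704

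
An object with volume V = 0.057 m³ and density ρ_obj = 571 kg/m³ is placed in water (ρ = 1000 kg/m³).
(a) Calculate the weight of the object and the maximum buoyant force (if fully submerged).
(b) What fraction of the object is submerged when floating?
(a) W=rho_obj*g*V=571*9.81*0.057=319.3 N; F_B(max)=rho*g*V=1000*9.81*0.057=559.2 N
(b) Floating fraction=rho_obj/rho=571/1000=0.571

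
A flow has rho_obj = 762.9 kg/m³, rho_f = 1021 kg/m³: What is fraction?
Formula: f_{sub} = \frac{\rho_{obj}}{\rho_f}
fraction = 762.9/1021 = 0.7472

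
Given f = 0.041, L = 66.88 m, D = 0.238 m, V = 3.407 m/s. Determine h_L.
Formula: h_L = f \frac{L}{D} \frac{V^2}{2g}
h_L = 0.041·(66.88/0.238)·3.407²/(2·9.81) = 6.816 m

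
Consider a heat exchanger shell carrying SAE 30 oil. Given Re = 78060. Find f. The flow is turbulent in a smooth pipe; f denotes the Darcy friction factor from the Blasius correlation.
Formula: f = \frac{0.316}{Re^{0.25}}
f = 0.316/78060^0.25 = 0.01891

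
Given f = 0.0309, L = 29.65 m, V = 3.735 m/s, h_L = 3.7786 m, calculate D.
Formula: h_L = f \frac{L}{D} \frac{V^2}{2g}
Substituting knowns: 3.7786 = 0.0309·(29.65/D)·3.735²/(2·9.81)
Solving for D: D = 0.0309·29.65·3.735²/(2·9.81·3.7786) = 0.1724 m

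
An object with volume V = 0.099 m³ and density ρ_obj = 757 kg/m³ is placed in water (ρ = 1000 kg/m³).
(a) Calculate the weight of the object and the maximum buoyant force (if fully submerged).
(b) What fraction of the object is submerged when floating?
(a) W=rho_obj*g*V=757*9.81*0.099=735.2 N; F_B(max)=rho*g*V=1000*9.81*0.099=971.2 N
(b) Floating fraction=rho_obj/rho=757/1000=0.757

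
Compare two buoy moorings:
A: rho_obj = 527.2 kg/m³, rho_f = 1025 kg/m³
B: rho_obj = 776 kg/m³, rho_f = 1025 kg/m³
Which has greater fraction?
fraction(A) = 0.5143, fraction(B) = 0.7571. Answer: B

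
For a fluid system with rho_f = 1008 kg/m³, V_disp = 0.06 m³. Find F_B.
Formula: F_B = \rho_f g V_{disp}
F_B = 1008·9.81·0.06 = 593.3 N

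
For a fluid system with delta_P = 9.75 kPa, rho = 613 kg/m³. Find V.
Formula: V = \sqrt{\frac{2 \Delta P}{\rho}}
V = √(2·(9.75·1000)/613) = 5.64 m/s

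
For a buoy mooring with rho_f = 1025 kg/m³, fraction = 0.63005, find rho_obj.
Formula: f_{sub} = \frac{\rho_{obj}}{\rho_f}
Substituting knowns: 0.63005 = rho_obj/1025
Solving for rho_obj: rho_obj = 0.63005·1025 = 645.8 kg/m³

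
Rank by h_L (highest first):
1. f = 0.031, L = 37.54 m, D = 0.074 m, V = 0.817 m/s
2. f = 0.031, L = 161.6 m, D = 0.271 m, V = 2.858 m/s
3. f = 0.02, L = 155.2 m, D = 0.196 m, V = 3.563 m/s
Case 1: h_L = 0.535 m
Case 2: h_L = 7.696 m
Case 3: h_L = 10.25 m
Ranking (highest first): 3, 2, 1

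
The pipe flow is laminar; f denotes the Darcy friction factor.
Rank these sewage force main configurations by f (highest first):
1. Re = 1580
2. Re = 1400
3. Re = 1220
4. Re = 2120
Case 1: f = 0.04051
Case 2: f = 0.04571
Case 3: f = 0.05246
Case 4: f = 0.03019
Ranking (highest first): 3, 2, 1, 4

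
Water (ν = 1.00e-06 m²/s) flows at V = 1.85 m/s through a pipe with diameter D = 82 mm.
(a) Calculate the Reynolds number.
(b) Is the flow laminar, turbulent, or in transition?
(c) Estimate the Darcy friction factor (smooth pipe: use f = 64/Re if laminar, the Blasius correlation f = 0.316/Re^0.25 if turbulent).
(a) Re = V·D/ν = 1.85·0.082/1.00e-06 = 151700
(b) Flow regime: turbulent (Re > 4000)
(c) Friction factor: f = 0.316/Re^0.25 = 0.316/151700^0.25 = 0.01601 (Blasius is strictly valid for Re ≲ 1e5; used here as the smooth-pipe estimate the problem specifies)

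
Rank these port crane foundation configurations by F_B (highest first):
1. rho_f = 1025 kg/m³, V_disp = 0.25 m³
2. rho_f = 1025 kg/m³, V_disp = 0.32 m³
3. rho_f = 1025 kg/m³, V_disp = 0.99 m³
Case 1: F_B = 2514 N
Case 2: F_B = 3218 N
Case 3: F_B = 9955 N
Ranking (highest first): 3, 2, 1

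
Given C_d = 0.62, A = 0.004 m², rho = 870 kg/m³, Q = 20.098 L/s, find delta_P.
Formula: Q = C_d A \sqrt{\frac{2 \Delta P}{\rho}}
Substituting knowns: 20.098 = 0.62·0.004·√(2·(delta_P·1000)/870)·1000
Solving for delta_P: delta_P = ((20.098/1000)/(0.62·0.004))²·870/2/1000 = 28.57 kPa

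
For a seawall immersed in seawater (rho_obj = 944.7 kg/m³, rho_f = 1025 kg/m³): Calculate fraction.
Formula: f_{sub} = \frac{\rho_{obj}}{\rho_f}
fraction = 944.7/1025 = 0.9217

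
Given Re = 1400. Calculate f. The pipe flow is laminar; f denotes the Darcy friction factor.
Formula: f = \frac{64}{Re}
f = 64/1400 = 0.04571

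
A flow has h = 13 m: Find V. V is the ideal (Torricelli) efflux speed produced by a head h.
Formula: V = \sqrt{2 g h}
V = √(2·9.81·13) = 15.97 m/s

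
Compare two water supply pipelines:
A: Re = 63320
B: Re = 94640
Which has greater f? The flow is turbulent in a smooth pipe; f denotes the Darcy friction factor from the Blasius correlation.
f(A) = 0.01992, f(B) = 0.01802. Answer: A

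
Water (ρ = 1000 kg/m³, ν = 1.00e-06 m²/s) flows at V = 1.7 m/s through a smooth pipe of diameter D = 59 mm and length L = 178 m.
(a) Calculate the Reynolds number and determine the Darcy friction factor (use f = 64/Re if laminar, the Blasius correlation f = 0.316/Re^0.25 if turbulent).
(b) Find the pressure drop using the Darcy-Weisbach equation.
(a) Re = V·D/ν = 1.7·0.059/1.00e-06 = 100300 → turbulent (Re > 4000); f = 0.316/Re^0.25 = 0.316/100300^0.25 = 0.017757 (Blasius is strictly valid for Re ≲ 1e5; used here as the smooth-pipe estimate the problem specifies)
(b) Darcy-Weisbach: ΔP = f·(L/D)·½ρV²/1000 = 0.017757·(178/0.059)·½·1000·1.7²/1000 = 77.41 kPa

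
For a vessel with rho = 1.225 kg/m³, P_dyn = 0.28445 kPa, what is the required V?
Formula: P_{dyn} = \frac{1}{2} \rho V^2
Substituting knowns: 0.28445 = 0.5·1.225·V²/1000
Solving for V: V = √(2·(0.28445·1000)/1.225) = 21.55 m/s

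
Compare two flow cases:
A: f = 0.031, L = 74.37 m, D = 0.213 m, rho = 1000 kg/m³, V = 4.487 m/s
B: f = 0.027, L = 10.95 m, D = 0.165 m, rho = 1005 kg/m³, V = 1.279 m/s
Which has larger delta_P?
delta_P(A) = 109 kPa, delta_P(B) = 1.473 kPa. Answer: A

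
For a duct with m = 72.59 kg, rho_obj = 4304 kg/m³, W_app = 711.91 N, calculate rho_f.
Formula: W_{app} = mg\left(1 - \frac{\rho_f}{\rho_{obj}}\right)
Substituting knowns: 711.91 = 72.59·9.81·(1 − rho_f/4304)
Solving for rho_f: rho_f = 4304·(1 − 711.91/(72.59·9.81)) = 1.196 kg/m³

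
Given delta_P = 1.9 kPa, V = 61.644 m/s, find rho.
Formula: V = \sqrt{\frac{2 \Delta P}{\rho}}
Substituting knowns: 61.644 = √(2·(1.9·1000)/rho)
Solving for rho: rho = 2·(1.9·1000)/61.644² = 1 kg/m³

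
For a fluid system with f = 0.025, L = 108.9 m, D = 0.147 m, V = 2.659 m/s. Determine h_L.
Formula: h_L = f \frac{L}{D} \frac{V^2}{2g}
h_L = 0.025·(108.9/0.147)·2.659²/(2·9.81) = 6.674 m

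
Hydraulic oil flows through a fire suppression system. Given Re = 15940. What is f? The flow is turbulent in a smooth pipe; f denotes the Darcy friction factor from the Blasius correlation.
Formula: f = \frac{0.316}{Re^{0.25}}
f = 0.316/15940^0.25 = 0.02812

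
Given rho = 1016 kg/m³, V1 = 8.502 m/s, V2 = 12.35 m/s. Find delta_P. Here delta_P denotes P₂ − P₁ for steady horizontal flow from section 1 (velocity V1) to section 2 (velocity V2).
Formula: \Delta P = \frac{1}{2} \rho (V_1^2 - V_2^2)
delta_P = 0.5·1016·(8.502² − 12.35²)/1000 = -40.76 kPa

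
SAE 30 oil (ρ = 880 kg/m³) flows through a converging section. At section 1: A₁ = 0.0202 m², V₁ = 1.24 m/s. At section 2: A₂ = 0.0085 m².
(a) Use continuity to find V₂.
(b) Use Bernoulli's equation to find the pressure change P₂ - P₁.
(a) Continuity: A₁V₁=A₂V₂ -> V₂=A₁V₁/A₂=0.0202*1.24/0.0085=2.95 m/s
(b) Bernoulli: P₂-P₁=0.5*rho*(V₁^2-V₂^2)/1000=0.5*880*(1.24^2-2.95^2)/1000=-3.153 kPa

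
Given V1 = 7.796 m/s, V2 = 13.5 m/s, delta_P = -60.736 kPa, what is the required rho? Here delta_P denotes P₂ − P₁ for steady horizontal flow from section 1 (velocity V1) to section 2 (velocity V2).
Formula: \Delta P = \frac{1}{2} \rho (V_1^2 - V_2^2)
Substituting knowns: -60.736 = 0.5·rho·(7.796² − 13.5²)/1000
Solving for rho: rho = 2·(-60.736·1000)/(7.796² − 13.5²) = 1000 kg/m³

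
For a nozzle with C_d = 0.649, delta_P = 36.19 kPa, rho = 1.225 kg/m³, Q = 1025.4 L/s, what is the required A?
Formula: Q = C_d A \sqrt{\frac{2 \Delta P}{\rho}}
Substituting knowns: 1025.4 = 0.649·A·√(2·(36.19·1000)/1.225)·1000
Solving for A: A = (1025.4/1000)/(0.649·√(2·(36.19·1000)/1.225)) = 0.0065 m²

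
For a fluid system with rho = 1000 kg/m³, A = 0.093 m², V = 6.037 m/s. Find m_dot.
Formula: \dot{m} = \rho A V
m_dot = 1000·0.093·6.037 = 561.4 kg/s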